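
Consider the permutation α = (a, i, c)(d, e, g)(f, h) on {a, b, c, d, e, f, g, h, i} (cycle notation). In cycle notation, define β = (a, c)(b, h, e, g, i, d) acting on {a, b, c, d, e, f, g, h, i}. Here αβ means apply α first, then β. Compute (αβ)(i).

First apply α: α(i) = c, then β(c) = a. Thus (αβ)(i) = a.

a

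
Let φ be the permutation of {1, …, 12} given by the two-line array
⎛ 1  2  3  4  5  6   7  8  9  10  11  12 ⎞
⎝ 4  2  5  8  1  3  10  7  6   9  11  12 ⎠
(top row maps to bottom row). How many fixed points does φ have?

The fixed points (elements with φ(x) = x) are {2, 11, 12}, so there are 3.

3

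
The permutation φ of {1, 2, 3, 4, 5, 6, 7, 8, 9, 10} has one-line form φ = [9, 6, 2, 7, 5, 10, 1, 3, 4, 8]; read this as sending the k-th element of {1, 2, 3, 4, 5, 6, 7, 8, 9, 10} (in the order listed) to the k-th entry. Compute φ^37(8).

2

Tracing 8 → 3 → … returns to 8 after 5 steps, so 8 lies in a 5-cycle (2, 6, 10, 8, 3).
On a 5-cycle, φ^5 is the identity, so φ^37 = φ^2 there (37 ≡ 2 mod 5).
Advancing 2 steps from 8: 8 → 3 → 2.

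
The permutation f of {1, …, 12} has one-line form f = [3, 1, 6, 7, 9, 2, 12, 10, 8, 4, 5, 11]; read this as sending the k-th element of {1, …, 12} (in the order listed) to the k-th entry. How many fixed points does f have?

0

No element satisfies f(x) = x, so there are 0 fixed points.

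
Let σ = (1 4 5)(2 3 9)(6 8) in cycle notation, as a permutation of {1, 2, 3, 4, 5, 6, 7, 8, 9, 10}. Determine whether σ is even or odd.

odd

The cycle lengths are 3, 3, 2, 1, 1.
A cycle of length ℓ contributes ℓ−1 transpositions, so σ is a product of 2 + 2 + 1 = 5 transpositions — odd.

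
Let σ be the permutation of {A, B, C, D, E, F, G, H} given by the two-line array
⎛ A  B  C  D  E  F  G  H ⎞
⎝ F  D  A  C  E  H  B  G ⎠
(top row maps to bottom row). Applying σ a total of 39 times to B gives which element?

F

Tracing B → D → … returns to B after 7 steps, so B lies in a 7-cycle (A F H G B D C).
Since the cycle has length 7, σ^39 acts on it the same as σ^4 (39 mod 7 = 4).
Stepping 4 places around the cycle: B → D → C → A → F.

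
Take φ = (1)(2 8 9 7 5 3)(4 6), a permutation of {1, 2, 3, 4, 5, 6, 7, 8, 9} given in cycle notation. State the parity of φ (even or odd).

The cycle lengths are 6, 2, 1.
A cycle is odd iff its length is even; φ has 2 even-length cycles, so sgn(φ) = (−1)^2 and φ is even.

even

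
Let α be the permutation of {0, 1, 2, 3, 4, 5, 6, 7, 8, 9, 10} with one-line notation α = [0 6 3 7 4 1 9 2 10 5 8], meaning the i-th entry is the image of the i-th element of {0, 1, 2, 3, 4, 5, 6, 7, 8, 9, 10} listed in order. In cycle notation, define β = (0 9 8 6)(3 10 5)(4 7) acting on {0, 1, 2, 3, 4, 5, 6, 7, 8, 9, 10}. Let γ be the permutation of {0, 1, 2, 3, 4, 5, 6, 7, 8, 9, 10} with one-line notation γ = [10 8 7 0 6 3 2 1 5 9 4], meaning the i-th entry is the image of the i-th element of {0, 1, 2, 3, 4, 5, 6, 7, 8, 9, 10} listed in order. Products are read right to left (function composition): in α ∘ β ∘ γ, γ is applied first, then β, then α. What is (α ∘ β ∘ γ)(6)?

Apply the permutations in order: γ(6) = 2, then β(2) = 2, then α(2) = 3. So (α ∘ β ∘ γ)(6) = 3.

3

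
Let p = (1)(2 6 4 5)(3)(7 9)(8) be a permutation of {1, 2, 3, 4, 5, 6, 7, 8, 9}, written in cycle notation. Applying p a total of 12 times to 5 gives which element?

5

5 lies in the 4-cycle (2 6 4 5).
Since the cycle has length 4, p^12 acts on it the same as p^0 (12 mod 4 = 0).
So p^12(5) = 5.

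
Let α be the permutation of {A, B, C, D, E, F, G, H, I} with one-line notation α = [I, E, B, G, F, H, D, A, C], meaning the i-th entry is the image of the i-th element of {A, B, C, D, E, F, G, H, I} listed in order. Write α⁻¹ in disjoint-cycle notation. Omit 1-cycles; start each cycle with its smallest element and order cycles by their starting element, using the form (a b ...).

The cycle decomposition of α is (A I C B E F H)(D G).
The inverse reverses every cycle; in canonical form, α⁻¹ = (A H F E B C I)(D G).

(A H F E B C I)(D G)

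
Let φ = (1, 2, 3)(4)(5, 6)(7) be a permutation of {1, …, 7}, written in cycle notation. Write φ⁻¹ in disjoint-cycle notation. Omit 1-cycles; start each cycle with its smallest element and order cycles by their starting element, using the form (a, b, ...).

If φ sends a → b within a cycle, φ⁻¹ sends b → a; equivalently, reverse each cycle.
Reversing each cycle of φ and rotating so the smallest element leads gives (1, 3, 2)(5, 6).

(1, 3, 2)(5, 6)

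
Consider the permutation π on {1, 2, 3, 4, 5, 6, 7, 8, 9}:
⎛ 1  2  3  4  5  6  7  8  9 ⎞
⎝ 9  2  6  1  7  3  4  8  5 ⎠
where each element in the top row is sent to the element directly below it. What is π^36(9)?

5

Tracing 9 → 5 → … returns to 9 after 5 steps, so 9 lies in a 5-cycle (1 9 5 7 4).
Powers repeat with period 5 on this cycle, and 36 mod 5 = 1, so π^36(9) = π^1(9).
Stepping 1 place around the cycle: 9 → 5.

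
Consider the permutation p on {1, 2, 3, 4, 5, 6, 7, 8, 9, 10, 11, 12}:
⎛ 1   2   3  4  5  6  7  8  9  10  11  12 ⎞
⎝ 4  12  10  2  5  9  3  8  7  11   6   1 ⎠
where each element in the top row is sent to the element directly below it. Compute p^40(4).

Tracing 4 → 2 → … returns to 4 after 4 steps, so 4 lies in a 4-cycle (1 4 2 12).
Since the cycle has length 4, p^40 acts on it the same as p^0 (40 mod 4 = 0).
So p^40(4) = 4.

4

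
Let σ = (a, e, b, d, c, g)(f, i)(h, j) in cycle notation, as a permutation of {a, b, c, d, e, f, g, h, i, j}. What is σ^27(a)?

a lies in the 6-cycle (a, e, b, d, c, g).
On a 6-cycle, σ^6 is the identity, so σ^27 = σ^3 there (27 ≡ 3 mod 6).
Stepping 3 places around the cycle: a → e → b → d.

d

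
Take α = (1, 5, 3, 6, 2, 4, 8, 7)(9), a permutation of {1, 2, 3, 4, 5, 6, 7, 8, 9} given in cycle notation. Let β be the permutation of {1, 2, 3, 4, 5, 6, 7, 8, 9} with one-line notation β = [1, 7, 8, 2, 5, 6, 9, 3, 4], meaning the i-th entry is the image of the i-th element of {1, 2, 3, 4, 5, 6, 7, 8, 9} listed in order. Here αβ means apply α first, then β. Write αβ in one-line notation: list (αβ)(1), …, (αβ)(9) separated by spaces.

(αβ)(x) = β(α(x)). Computing each image: β(α(1)) = β(5) = 5, β(α(2)) = β(4) = 2, β(α(3)) = β(6) = 6, β(α(4)) = β(8) = 3, β(α(5)) = β(3) = 8, β(α(6)) = β(2) = 7, β(α(7)) = β(1) = 1, β(α(8)) = β(7) = 9, β(α(9)) = β(9) = 4.
Hence αβ = [5 2 6 3 8 7 1 9 4].

5 2 6 3 8 7 1 9 4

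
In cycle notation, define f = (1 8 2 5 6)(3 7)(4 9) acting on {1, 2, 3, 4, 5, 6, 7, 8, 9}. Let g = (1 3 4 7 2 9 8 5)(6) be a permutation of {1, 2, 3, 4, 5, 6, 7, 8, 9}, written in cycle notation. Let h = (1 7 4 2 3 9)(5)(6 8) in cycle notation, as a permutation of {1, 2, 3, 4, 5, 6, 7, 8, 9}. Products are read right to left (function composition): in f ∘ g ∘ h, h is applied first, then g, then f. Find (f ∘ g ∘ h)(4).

Chase 4: h(4) = 2; g(2) = 9; f(9) = 4. Hence (f ∘ g ∘ h)(4) = 4.

4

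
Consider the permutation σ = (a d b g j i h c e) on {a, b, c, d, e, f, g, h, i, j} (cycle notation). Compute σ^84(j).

j lies in the 9-cycle (a d b g j i h c e).
Powers repeat with period 9 on this cycle, and 84 mod 9 = 3, so σ^84(j) = σ^3(j).
Advancing 3 steps from j: j → i → h → c.

c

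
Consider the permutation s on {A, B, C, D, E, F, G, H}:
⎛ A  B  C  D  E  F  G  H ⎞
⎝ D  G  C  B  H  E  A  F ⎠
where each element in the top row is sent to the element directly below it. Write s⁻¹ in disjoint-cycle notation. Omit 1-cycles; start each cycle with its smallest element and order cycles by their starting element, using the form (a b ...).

(A G B D)(E F H)

The cycle decomposition of s is (A D B G)(E H F).
The inverse reverses every cycle; in canonical form, s⁻¹ = (A G B D)(E F H).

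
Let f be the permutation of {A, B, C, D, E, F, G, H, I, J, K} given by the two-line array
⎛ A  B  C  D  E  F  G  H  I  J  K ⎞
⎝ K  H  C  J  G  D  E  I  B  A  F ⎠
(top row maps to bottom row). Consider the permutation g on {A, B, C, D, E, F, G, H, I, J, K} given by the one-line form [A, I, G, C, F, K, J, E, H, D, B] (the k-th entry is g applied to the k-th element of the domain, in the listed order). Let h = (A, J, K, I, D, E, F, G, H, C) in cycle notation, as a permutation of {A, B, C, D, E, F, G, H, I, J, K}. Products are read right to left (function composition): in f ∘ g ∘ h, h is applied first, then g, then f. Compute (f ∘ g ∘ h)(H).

E

Apply the permutations in order: h(H) = C, then g(C) = G, then f(G) = E. So (f ∘ g ∘ h)(H) = E.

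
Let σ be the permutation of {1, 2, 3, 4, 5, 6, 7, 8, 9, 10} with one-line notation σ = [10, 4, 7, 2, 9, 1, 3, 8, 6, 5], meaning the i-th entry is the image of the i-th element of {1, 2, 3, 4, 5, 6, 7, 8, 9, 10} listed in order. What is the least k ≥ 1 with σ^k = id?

The disjoint-cycle form of σ has cycle lengths 5, 2, 2, 1.
The order of σ is the least common multiple of its cycle lengths: lcm(5, 2, 2) = 10.

10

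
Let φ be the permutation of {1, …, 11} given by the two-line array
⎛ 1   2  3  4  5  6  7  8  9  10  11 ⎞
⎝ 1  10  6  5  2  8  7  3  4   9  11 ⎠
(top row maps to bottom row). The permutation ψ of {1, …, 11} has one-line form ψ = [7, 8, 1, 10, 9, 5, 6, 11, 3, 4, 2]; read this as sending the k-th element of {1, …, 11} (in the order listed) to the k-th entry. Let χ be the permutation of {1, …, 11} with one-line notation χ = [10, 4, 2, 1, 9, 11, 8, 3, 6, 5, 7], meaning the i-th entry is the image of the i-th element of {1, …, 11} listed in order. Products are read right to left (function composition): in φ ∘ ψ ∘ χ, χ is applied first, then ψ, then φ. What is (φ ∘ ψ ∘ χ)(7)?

11

Chase 7: χ(7) = 8; ψ(8) = 11; φ(11) = 11. Hence (φ ∘ ψ ∘ χ)(7) = 11.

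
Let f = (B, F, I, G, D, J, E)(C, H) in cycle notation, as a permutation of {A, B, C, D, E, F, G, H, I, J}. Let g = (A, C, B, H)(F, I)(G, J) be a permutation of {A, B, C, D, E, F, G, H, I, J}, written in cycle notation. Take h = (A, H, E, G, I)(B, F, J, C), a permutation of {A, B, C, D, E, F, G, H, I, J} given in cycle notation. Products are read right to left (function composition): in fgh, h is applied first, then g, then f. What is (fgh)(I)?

H

Apply the permutations in order: h(I) = A, then g(A) = C, then f(C) = H. So (fgh)(I) = H.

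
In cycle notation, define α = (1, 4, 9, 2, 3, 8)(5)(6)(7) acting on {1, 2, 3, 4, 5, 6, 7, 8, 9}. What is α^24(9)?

9

9 lies in the 6-cycle (1, 4, 9, 2, 3, 8).
Since the cycle has length 6, α^24 acts on it the same as α^0 (24 mod 6 = 0).
So α^24(9) = 9.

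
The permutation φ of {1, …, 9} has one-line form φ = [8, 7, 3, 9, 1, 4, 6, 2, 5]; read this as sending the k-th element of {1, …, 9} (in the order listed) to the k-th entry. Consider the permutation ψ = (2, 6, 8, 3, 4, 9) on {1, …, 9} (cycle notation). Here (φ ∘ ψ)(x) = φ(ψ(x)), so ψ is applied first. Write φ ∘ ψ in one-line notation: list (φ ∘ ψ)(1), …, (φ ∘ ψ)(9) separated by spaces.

For each element, apply ψ then φ: 1 → 1 → 8; 2 → 6 → 4; 3 → 4 → 9; 4 → 9 → 5; 5 → 5 → 1; 6 → 8 → 2; 7 → 7 → 6; 8 → 3 → 3; 9 → 2 → 7.
So φ ∘ ψ in one-line form is 8 4 9 5 1 2 6 3 7.

8 4 9 5 1 2 6 3 7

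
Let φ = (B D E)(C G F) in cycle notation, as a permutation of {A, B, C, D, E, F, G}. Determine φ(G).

F

G appears in (C G F); the next entry (wrapping around) is F.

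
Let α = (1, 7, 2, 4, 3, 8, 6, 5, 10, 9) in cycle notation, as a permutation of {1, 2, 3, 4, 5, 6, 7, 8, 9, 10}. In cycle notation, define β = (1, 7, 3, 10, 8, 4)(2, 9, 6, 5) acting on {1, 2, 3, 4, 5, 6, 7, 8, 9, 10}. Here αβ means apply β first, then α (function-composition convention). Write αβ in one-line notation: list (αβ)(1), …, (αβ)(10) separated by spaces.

Chase each element through β then α: 1 → 7 → 2; 2 → 9 → 1; 3 → 10 → 9; 4 → 1 → 7; 5 → 2 → 4; 6 → 5 → 10; 7 → 3 → 8; 8 → 4 → 3; 9 → 6 → 5; 10 → 8 → 6.
Collecting the images, αβ = [2 1 9 7 4 10 8 3 5 6].

2 1 9 7 4 10 8 3 5 6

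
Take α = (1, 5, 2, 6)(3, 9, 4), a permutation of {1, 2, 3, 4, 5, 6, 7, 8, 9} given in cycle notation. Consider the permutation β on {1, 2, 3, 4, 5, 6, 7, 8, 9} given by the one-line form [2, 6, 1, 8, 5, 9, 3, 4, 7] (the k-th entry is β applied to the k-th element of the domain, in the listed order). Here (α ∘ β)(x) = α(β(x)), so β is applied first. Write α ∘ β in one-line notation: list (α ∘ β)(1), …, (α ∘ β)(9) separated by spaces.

(α ∘ β)(x) = α(β(x)). Computing each image: α(β(1)) = α(2) = 6, α(β(2)) = α(6) = 1, α(β(3)) = α(1) = 5, α(β(4)) = α(8) = 8, α(β(5)) = α(5) = 2, α(β(6)) = α(9) = 4, α(β(7)) = α(3) = 9, α(β(8)) = α(4) = 3, α(β(9)) = α(7) = 7.
Hence α ∘ β = [6 1 5 8 2 4 9 3 7].

6 1 5 8 2 4 9 3 7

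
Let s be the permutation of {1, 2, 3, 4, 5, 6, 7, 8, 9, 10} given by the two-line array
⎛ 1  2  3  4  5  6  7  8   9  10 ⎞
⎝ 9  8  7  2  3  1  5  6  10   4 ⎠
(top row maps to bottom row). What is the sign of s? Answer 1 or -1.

In disjoint-cycle form the cycle lengths are 7, 3.
A cycle of length ℓ contributes ℓ−1 transpositions, so s is a product of 6 + 2 = 8 transpositions — even.

1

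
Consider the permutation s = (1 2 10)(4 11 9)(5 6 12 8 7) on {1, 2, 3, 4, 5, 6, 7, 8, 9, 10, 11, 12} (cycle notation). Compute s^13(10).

10 lies in the 3-cycle (1 2 10).
On a 3-cycle, s^3 is the identity, so s^13 = s^1 there (13 ≡ 1 mod 3).
Stepping 1 place around the cycle: 10 → 1.

1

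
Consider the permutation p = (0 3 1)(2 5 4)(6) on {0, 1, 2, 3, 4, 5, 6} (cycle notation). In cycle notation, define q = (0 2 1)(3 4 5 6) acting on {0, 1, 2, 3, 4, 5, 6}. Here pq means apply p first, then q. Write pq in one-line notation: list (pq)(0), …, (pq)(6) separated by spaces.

Chase each element through p then q: 0 → 3 → 4; 1 → 0 → 2; 2 → 5 → 6; 3 → 1 → 0; 4 → 2 → 1; 5 → 4 → 5; 6 → 6 → 3.
Collecting the images, pq = [4 2 6 0 1 5 3].

4 2 6 0 1 5 3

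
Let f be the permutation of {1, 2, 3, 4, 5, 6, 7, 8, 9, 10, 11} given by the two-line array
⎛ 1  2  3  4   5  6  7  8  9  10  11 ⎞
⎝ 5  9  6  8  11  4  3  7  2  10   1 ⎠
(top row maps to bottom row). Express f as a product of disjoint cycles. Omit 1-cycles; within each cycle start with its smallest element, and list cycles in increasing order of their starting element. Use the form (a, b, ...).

(1, 5, 11)(2, 9)(3, 6, 4, 8, 7)

Start at 1 and follow images: 1 → 5 → 11 → 1, giving the cycle (1, 5, 11).
Repeating from the next unused element and collecting all non-trivial cycles gives (1, 5, 11)(2, 9)(3, 6, 4, 8, 7).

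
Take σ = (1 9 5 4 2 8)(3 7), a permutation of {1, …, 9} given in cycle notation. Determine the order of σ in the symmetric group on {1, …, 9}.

6

The disjoint cycles have lengths 6, 2, 1.
The order is lcm(6, 2) = 6.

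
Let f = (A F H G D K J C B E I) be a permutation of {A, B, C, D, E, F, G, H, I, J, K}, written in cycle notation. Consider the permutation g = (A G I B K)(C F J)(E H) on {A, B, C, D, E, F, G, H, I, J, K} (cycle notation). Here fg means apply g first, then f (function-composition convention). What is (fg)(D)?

K

First apply g: g(D) = D, then f(D) = K. Thus (fg)(D) = K.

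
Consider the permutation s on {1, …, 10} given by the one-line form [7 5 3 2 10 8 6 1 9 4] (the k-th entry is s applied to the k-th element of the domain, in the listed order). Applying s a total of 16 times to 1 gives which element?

1

Tracing 1 → 7 → … returns to 1 after 4 steps, so 1 lies in a 4-cycle (1 7 6 8).
On a 4-cycle, s^4 is the identity, so s^16 = s^0 there (16 ≡ 0 mod 4).
So s^16(1) = 1.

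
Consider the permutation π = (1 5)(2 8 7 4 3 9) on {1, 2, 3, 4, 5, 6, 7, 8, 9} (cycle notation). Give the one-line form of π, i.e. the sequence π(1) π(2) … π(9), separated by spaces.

Reading each image from the cycles: 1→5, 2→8, 3→9, 4→3, 5→1, 6→6, 7→4, 8→7, 9→2.
Listing these in domain order gives 5 8 9 3 1 6 4 7 2.

5 8 9 3 1 6 4 7 2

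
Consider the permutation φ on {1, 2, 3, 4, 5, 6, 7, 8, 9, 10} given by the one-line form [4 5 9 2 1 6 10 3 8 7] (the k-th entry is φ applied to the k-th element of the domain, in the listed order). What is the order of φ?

12

Writing φ as disjoint cycles, the cycle lengths are 4, 3, 2, 1.
The order of φ is the least common multiple of its cycle lengths: lcm(4, 3, 2) = 12.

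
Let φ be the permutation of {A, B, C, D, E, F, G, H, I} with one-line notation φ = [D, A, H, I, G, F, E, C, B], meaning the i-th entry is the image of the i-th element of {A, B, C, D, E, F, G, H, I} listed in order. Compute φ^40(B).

B

Tracing B → A → … returns to B after 4 steps, so B lies in a 4-cycle (A, D, I, B).
Powers repeat with period 4 on this cycle, and 40 mod 4 = 0, so φ^40(B) = φ^0(B).
So φ^40(B) = B.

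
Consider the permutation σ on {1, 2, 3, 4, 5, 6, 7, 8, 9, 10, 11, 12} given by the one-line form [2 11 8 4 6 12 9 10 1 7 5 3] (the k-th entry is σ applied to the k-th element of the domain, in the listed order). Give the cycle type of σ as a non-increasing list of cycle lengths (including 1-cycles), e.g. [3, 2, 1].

The disjoint cycles are (1, 2, 11, 5, 6, 12, 3, 8, 10, 7, 9)(4), with lengths 11, 1 in non-increasing order.

[11, 1]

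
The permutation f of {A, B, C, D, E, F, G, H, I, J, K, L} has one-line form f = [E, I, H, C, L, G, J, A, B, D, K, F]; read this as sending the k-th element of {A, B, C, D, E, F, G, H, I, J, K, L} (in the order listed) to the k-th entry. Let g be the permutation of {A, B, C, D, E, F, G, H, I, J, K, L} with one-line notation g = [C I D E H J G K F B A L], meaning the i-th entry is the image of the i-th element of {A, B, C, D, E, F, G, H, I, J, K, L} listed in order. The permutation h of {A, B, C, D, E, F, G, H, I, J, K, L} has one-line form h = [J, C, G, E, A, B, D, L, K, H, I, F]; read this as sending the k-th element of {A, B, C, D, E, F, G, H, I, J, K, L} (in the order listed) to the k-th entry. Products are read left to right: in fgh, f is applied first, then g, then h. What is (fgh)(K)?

Apply the permutations in order: f(K) = K, then g(K) = A, then h(A) = J. So (fgh)(K) = J.

J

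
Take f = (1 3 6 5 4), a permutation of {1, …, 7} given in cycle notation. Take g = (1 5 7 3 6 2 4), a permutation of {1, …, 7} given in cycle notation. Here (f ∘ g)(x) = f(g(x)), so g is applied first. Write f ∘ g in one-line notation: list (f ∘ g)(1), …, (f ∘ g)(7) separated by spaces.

(f ∘ g)(x) = f(g(x)). Computing each image: f(g(1)) = f(5) = 4, f(g(2)) = f(4) = 1, f(g(3)) = f(6) = 5, f(g(4)) = f(1) = 3, f(g(5)) = f(7) = 7, f(g(6)) = f(2) = 2, f(g(7)) = f(3) = 6.
Hence f ∘ g = [4 1 5 3 7 2 6].

4 1 5 3 7 2 6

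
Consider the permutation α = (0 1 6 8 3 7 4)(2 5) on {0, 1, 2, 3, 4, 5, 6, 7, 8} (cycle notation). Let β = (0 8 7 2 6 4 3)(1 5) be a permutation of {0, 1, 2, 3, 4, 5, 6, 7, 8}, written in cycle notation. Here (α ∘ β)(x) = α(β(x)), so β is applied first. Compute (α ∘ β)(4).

7

First apply β: β(4) = 3, then α(3) = 7. Thus (α ∘ β)(4) = 7.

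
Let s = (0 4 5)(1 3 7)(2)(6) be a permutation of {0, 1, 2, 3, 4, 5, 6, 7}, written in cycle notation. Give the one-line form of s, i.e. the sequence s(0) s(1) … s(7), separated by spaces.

4 3 2 7 5 0 6 1

Reading each image from the cycles: 0→4, 1→3, 2→2, 3→7, 4→5, 5→0, 6→6, 7→1.
Listing these in domain order gives 4 3 2 7 5 0 6 1.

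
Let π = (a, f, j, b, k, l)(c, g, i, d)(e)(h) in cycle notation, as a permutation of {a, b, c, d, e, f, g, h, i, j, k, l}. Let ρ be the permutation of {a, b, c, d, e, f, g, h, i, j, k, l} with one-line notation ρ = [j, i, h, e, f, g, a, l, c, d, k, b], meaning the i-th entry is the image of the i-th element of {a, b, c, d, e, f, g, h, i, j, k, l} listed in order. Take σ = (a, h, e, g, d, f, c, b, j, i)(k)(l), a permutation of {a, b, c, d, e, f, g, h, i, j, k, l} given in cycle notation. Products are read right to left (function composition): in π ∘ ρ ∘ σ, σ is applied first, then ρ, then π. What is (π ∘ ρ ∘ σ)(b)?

c

(π ∘ ρ ∘ σ)(b) = π(ρ(σ(b))). σ(b) = j, then ρ(j) = d, then π(d) = c, so the result is c.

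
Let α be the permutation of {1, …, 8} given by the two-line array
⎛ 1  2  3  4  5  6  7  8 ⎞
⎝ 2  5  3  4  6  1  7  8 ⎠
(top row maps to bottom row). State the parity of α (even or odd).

In disjoint-cycle form the cycle lengths are 4, 1, 1, 1, 1.
A cycle of length ℓ contributes ℓ−1 transpositions, so α is a product of 3 transpositions — odd.

odd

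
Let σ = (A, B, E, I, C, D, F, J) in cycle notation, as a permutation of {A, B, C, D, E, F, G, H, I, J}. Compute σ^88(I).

I

I lies in the 8-cycle (A, B, E, I, C, D, F, J).
Since the cycle has length 8, σ^88 acts on it the same as σ^0 (88 mod 8 = 0).
So σ^88(I) = I.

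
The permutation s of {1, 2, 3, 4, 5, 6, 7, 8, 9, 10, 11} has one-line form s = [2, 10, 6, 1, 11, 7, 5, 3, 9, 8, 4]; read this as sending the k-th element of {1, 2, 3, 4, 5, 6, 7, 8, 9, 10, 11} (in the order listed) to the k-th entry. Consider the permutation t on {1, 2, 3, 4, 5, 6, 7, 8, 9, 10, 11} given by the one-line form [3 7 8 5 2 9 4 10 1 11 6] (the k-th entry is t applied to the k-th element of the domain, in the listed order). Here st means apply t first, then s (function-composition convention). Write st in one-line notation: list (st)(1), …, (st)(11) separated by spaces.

Chase each element through t then s: 1 → 3 → 6; 2 → 7 → 5; 3 → 8 → 3; 4 → 5 → 11; 5 → 2 → 10; 6 → 9 → 9; 7 → 4 → 1; 8 → 10 → 8; 9 → 1 → 2; 10 → 11 → 4; 11 → 6 → 7.
Collecting the images, st = [6 5 3 11 10 9 1 8 2 4 7].

6 5 3 11 10 9 1 8 2 4 7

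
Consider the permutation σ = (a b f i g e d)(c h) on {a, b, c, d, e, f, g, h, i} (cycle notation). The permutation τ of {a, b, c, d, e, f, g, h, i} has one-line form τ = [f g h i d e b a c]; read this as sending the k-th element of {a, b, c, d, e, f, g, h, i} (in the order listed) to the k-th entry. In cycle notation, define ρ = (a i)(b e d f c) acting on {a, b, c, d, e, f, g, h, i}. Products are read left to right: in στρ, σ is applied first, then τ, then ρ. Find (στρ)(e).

Apply the permutations in order: σ(e) = d, then τ(d) = i, then ρ(i) = a. So (στρ)(e) = a.

a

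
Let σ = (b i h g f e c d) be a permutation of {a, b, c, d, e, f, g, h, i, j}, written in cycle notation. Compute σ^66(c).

b

c lies in the 8-cycle (b i h g f e c d).
Since the cycle has length 8, σ^66 acts on it the same as σ^2 (66 mod 8 = 2).
Advancing 2 steps from c: c → d → b.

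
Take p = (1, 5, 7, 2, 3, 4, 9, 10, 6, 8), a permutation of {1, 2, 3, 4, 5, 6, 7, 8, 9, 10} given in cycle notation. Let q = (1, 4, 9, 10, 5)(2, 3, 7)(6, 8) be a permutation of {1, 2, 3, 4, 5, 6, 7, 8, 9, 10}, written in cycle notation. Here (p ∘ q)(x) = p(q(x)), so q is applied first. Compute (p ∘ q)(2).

4

q(2) = 3, then p(3) = 4; composing gives (p ∘ q)(2) = 4.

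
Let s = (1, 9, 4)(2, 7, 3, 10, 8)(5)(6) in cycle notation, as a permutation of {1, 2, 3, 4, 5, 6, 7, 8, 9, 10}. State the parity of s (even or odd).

even

The cycle lengths are 5, 3, 1, 1.
A cycle is odd iff its length is even; s has 0 even-length cycles, so sgn(s) = (−1)^0 and s is even.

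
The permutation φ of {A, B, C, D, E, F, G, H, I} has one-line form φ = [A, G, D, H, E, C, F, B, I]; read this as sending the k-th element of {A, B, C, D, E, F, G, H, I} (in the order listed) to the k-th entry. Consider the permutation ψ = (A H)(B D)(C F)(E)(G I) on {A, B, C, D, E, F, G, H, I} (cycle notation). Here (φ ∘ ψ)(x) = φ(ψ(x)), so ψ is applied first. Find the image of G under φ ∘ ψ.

(φ ∘ ψ)(G) = φ(ψ(G)). ψ(G) = I, then φ(I) = I. So (φ ∘ ψ)(G) = I.

I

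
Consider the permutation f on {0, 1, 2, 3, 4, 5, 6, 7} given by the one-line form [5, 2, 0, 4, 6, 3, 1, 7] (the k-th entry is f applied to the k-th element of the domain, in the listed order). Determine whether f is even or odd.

In disjoint-cycle form the cycle lengths are 7, 1.
A cycle of length ℓ contributes ℓ−1 transpositions, so f is a product of 6 transpositions — even.

even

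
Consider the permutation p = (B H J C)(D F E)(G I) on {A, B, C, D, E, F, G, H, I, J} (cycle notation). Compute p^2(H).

C

H lies in the 4-cycle (B H J C).
Stepping 2 places around the cycle: H → J → C.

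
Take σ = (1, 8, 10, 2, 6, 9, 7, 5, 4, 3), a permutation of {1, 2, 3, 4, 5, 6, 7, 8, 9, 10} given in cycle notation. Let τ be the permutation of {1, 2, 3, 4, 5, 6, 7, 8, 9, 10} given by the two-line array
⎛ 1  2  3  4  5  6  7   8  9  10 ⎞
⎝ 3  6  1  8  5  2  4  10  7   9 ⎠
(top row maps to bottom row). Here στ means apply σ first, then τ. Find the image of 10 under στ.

6

First apply σ: σ(10) = 2, then τ(2) = 6. Thus (στ)(10) = 6.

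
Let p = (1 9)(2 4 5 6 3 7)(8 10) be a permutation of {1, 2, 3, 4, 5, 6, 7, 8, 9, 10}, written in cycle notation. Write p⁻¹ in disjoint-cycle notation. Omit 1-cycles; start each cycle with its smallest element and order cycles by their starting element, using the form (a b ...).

Inverting a permutation written in cycle notation just reverses the order within every cycle.
Reversing each cycle of p and rotating so the smallest element leads gives (1 9)(2 7 3 6 5 4)(8 10).

(1 9)(2 7 3 6 5 4)(8 10)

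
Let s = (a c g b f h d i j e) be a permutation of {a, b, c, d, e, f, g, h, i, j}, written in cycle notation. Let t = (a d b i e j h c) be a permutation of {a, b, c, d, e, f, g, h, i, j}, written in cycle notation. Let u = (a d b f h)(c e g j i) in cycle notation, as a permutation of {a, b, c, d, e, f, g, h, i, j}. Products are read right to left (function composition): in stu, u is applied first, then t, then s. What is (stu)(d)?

j

(stu)(d) = s(t(u(d))). u(d) = b, then t(b) = i, then s(i) = j, so the result is j.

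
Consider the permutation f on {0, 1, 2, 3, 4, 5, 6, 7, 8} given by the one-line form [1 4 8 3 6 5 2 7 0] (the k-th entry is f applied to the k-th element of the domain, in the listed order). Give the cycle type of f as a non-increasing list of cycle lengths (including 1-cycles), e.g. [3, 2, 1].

The disjoint cycles are (0 1 4 6 2 8)(3)(5)(7), with lengths 6, 1, 1, 1 in non-increasing order.

[6, 1, 1, 1]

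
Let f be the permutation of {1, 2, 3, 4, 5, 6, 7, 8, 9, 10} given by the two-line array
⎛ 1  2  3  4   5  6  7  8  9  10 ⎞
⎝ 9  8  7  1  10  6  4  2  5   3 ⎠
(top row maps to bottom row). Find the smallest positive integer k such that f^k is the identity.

Decomposing into disjoint cycles gives cycle lengths 7, 2, 1.
The order is lcm(7, 2) = 14.

14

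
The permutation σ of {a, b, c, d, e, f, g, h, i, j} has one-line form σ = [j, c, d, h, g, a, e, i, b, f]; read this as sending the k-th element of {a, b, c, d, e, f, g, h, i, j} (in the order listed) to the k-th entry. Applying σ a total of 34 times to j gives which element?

f

Tracing j → f → … returns to j after 3 steps, so j lies in a 3-cycle (a j f).
On a 3-cycle, σ^3 is the identity, so σ^34 = σ^1 there (34 ≡ 1 mod 3).
Advancing 1 step from j: j → f.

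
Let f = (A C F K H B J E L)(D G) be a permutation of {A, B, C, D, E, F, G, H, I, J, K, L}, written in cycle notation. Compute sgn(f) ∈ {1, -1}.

-1

The cycle lengths are 9, 2, 1.
A cycle is odd iff its length is even; f has 1 even-length cycle, so sgn(f) = (−1)^1 and f is odd.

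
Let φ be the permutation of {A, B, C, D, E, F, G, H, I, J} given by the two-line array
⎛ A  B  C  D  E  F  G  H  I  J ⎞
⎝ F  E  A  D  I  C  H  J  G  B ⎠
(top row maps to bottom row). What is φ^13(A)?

F

Tracing A → F → … returns to A after 3 steps, so A lies in a 3-cycle (A, F, C).
Powers repeat with period 3 on this cycle, and 13 mod 3 = 1, so φ^13(A) = φ^1(A).
Advancing 1 step from A: A → F.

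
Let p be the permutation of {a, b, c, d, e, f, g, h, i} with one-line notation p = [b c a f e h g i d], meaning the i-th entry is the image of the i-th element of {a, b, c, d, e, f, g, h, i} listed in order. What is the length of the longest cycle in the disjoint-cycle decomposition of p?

Decomposing into disjoint cycles gives (a b c)(d f h i); the longest has length 4.

4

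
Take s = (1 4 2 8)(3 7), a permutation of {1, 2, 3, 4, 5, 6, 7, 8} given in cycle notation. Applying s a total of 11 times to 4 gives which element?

1

4 lies in the 4-cycle (1 4 2 8).
Since the cycle has length 4, s^11 acts on it the same as s^3 (11 mod 4 = 3).
Advancing 3 steps from 4: 4 → 2 → 8 → 1.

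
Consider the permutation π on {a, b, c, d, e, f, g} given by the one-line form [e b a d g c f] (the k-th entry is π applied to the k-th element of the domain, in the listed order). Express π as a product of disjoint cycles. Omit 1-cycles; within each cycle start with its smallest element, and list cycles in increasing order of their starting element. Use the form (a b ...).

Start at a and follow images: a → e → g → f → c → a, giving the cycle (a e g f c).
Continuing from each remaining unvisited element yields (a e g f c).

(a e g f c)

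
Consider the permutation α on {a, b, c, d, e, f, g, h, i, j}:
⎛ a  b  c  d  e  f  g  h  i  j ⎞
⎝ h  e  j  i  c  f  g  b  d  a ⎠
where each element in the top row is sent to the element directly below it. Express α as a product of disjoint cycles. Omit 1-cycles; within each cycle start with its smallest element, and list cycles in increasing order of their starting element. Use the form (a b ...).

Iterating α from a gives a → h → b → e → c → j → a; that is the 6-cycle (a h b e c j).
Continuing from each remaining unvisited element yields (a h b e c j)(d i).

(a h b e c j)(d i)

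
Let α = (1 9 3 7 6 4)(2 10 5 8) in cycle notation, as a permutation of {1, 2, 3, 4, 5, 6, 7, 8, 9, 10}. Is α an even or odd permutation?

even

The cycle lengths are 6, 4.
A cycle is odd iff its length is even; α has 2 even-length cycles, so sgn(α) = (−1)^2 and α is even.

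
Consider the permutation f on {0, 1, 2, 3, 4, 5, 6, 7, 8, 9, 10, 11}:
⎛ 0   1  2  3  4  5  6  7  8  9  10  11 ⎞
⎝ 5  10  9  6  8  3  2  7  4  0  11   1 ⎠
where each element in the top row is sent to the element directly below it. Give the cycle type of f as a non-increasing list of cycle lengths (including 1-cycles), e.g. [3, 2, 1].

[6, 3, 2, 1]

The disjoint cycles are (0 5 3 6 2 9)(1 10 11)(4 8)(7), with lengths 6, 3, 2, 1 in non-increasing order.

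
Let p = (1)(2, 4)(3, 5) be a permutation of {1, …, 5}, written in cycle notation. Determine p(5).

3

Within (3, 5), 5 ↦ 3.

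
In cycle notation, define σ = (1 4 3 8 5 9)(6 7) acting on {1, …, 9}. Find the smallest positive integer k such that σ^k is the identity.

6

The cycle type of σ is (6, 2, 1).
Since disjoint cycles commute, ord(σ) = lcm(6, 2) = 6.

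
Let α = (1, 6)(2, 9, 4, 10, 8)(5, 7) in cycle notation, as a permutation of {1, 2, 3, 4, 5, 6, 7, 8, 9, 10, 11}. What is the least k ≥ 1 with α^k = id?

The cycle type of α is (5, 2, 2, 1, 1).
Since disjoint cycles commute, ord(α) = lcm(5, 2, 2) = 10.

10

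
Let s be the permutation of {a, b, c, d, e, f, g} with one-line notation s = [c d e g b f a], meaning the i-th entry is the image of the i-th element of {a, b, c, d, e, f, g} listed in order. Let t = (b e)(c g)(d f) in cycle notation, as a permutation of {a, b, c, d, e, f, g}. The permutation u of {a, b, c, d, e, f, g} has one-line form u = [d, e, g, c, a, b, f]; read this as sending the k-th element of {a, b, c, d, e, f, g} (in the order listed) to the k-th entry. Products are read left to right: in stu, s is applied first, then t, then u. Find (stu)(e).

Chase e: s(e) = b; t(b) = e; u(e) = a. Hence (stu)(e) = a.

a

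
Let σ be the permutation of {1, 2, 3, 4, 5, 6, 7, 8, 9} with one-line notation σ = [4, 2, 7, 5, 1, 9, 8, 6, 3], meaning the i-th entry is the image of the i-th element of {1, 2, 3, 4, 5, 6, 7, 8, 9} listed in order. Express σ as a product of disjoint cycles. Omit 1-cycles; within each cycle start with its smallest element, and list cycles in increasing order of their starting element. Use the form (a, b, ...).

(1, 4, 5)(3, 7, 8, 6, 9)

Iterating σ from 1 gives 1 → 4 → 5 → 1; that is the 3-cycle (1, 4, 5).
Continuing from each remaining unvisited element yields (1, 4, 5)(3, 7, 8, 6, 9).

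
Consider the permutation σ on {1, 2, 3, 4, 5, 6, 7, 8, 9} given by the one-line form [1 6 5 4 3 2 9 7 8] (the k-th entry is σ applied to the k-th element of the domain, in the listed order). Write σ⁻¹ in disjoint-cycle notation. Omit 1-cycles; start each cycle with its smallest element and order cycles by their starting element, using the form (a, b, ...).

First write σ in disjoint cycles: (2, 6)(3, 5)(7, 9, 8).
Reversing each cycle (and rotating so the smallest element leads) gives σ⁻¹ = (2, 6)(3, 5)(7, 8, 9).

(2, 6)(3, 5)(7, 8, 9)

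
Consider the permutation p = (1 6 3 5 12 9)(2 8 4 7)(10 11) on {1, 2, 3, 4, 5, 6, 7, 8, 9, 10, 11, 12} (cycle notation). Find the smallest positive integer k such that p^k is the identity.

The cycle type of p is (6, 4, 2).
Since disjoint cycles commute, ord(p) = lcm(6, 4, 2) = 12.

12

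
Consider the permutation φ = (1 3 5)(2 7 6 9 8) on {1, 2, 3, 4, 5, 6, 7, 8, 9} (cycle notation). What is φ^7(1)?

3

1 lies in the 3-cycle (1 3 5).
Powers repeat with period 3 on this cycle, and 7 mod 3 = 1, so φ^7(1) = φ^1(1).
Stepping 1 place around the cycle: 1 → 3.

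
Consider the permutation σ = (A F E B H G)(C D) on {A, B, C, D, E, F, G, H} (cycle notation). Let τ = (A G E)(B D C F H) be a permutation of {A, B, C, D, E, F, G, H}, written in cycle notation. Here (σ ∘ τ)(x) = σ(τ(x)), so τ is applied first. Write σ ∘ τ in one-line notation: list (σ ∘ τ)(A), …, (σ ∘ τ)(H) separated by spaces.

Chase each element through τ then σ: A → G → A; B → D → C; C → F → E; D → C → D; E → A → F; F → H → G; G → E → B; H → B → H.
So σ ∘ τ in one-line form is A C E D F G B H.

A C E D F G B H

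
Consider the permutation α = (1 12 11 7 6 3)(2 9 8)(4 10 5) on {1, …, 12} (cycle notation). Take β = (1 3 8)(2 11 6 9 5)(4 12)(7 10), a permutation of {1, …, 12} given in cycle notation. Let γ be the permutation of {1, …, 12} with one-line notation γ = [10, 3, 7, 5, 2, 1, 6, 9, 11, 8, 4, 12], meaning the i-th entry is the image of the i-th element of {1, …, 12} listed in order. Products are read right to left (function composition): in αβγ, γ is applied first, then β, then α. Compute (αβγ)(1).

Apply the permutations in order: γ(1) = 10, then β(10) = 7, then α(7) = 6. So (αβγ)(1) = 6.

6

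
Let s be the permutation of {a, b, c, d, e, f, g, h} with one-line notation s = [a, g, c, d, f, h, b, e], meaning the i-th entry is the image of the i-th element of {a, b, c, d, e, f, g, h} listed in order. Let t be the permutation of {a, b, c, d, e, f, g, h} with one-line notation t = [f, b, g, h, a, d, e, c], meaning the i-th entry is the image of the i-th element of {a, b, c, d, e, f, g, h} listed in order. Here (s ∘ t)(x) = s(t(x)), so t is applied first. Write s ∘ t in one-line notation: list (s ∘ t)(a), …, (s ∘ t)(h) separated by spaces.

h g b e a d f c

Chase each element through t then s: a → f → h; b → b → g; c → g → b; d → h → e; e → a → a; f → d → d; g → e → f; h → c → c.
Collecting the images, s ∘ t = [h g b e a d f c].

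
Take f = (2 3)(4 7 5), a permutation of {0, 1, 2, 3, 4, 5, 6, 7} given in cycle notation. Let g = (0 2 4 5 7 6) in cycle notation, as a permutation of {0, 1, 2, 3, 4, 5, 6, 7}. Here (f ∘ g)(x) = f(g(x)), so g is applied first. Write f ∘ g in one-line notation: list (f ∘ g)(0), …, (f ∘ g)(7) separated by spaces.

Chase each element through g then f: 0 → 2 → 3; 1 → 1 → 1; 2 → 4 → 7; 3 → 3 → 2; 4 → 5 → 4; 5 → 7 → 5; 6 → 0 → 0; 7 → 6 → 6.
Collecting the images, f ∘ g = [3 1 7 2 4 5 0 6].

3 1 7 2 4 5 0 6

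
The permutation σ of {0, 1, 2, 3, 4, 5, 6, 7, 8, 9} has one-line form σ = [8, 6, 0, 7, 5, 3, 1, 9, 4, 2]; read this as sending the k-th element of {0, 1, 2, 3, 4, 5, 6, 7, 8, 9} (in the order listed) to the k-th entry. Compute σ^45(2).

Tracing 2 → 0 → … returns to 2 after 8 steps, so 2 lies in an 8-cycle (0 8 4 5 3 7 9 2).
Powers repeat with period 8 on this cycle, and 45 mod 8 = 5, so σ^45(2) = σ^5(2).
Advancing 5 steps from 2: 2 → 0 → 8 → 4 → 5 → 3.

3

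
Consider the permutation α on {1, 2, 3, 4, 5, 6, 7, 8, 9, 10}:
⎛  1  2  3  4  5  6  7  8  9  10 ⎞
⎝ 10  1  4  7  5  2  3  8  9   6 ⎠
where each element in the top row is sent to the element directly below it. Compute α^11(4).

3

Tracing 4 → 7 → … returns to 4 after 3 steps, so 4 lies in a 3-cycle (3 4 7).
Since the cycle has length 3, α^11 acts on it the same as α^2 (11 mod 3 = 2).
Advancing 2 steps from 4: 4 → 7 → 3.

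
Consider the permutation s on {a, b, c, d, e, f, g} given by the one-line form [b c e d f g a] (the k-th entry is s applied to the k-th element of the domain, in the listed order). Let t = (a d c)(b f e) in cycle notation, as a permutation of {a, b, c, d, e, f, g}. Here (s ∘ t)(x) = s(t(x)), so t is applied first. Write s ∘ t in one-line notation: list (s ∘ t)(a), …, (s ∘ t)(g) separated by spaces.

d g b e c f a

(s ∘ t)(x) = s(t(x)). Computing each image: s(t(a)) = s(d) = d, s(t(b)) = s(f) = g, s(t(c)) = s(a) = b, s(t(d)) = s(c) = e, s(t(e)) = s(b) = c, s(t(f)) = s(e) = f, s(t(g)) = s(g) = a.
Hence s ∘ t = [d g b e c f a].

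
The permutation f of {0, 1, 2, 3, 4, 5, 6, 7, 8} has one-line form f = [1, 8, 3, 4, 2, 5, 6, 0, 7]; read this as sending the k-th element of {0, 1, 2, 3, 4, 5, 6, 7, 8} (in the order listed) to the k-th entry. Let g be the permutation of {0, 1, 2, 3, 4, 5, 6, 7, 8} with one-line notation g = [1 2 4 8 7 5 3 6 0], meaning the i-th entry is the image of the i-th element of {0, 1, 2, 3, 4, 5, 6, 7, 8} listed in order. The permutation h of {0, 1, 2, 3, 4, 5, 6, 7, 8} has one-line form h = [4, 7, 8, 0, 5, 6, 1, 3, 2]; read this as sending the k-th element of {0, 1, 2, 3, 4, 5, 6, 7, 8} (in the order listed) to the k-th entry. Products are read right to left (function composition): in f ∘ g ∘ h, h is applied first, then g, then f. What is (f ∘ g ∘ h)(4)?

5

(f ∘ g ∘ h)(4) = f(g(h(4))). h(4) = 5, then g(5) = 5, then f(5) = 5, so the result is 5.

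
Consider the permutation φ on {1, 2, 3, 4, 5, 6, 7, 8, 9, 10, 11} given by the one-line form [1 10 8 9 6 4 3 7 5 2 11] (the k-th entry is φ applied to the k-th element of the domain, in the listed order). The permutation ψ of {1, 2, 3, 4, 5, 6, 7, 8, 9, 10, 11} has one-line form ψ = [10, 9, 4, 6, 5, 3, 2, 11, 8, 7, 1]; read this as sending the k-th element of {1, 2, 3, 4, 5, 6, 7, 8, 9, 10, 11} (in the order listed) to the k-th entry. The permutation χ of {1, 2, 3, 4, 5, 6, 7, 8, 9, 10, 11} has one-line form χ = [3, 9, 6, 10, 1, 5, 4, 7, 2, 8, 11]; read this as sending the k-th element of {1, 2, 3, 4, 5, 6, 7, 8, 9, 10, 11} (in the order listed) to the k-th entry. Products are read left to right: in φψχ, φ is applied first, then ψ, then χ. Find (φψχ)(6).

5

Apply the permutations in order: φ(6) = 4, then ψ(4) = 6, then χ(6) = 5. So (φψχ)(6) = 5.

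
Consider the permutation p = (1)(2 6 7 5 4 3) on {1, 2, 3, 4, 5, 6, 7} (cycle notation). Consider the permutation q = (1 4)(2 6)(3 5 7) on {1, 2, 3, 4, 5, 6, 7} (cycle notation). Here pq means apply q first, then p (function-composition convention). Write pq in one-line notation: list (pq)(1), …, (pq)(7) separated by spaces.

3 7 4 1 5 6 2

(pq)(x) = p(q(x)). Computing each image: p(q(1)) = p(4) = 3, p(q(2)) = p(6) = 7, p(q(3)) = p(5) = 4, p(q(4)) = p(1) = 1, p(q(5)) = p(7) = 5, p(q(6)) = p(2) = 6, p(q(7)) = p(3) = 2.
Hence pq = [3 7 4 1 5 6 2].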